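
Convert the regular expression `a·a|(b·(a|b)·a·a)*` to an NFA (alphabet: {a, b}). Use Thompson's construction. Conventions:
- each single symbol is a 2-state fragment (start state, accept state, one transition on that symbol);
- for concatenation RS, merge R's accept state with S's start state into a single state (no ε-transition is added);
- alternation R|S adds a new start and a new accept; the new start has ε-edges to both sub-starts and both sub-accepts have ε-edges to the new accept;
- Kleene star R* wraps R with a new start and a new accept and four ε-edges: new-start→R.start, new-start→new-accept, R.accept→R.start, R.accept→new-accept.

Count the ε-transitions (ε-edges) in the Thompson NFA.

12

By structural recursion:
Each of the 7 symbol leaves contributes 0 ε-transitions.
  a·a = 0 ε-transitions
  a|b = 4 ε-transitions
  b·(a|b)·a·a = 4 ε-transitions
  (b·(a|b)·a·a)* = 8 ε-transitions
  a·a|(b·(a|b)·a·a)* = 12 ε-transitions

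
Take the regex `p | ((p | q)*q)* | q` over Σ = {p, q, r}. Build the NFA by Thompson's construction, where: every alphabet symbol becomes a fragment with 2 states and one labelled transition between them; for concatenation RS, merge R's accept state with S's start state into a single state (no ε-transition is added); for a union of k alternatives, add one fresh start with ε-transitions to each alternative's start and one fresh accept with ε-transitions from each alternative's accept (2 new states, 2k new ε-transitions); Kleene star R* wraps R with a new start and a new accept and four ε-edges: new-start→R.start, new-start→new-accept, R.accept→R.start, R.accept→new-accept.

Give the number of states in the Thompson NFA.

17

Per subexpression:
Each of the 5 symbol leaves contributes a 2-state fragment.
  p | q : 6 states
  (p | q)* : 8 states
  (p | q)*q : 9 states
  ((p | q)*q)* : 11 states
  p | ((p | q)*q)* | q : 17 states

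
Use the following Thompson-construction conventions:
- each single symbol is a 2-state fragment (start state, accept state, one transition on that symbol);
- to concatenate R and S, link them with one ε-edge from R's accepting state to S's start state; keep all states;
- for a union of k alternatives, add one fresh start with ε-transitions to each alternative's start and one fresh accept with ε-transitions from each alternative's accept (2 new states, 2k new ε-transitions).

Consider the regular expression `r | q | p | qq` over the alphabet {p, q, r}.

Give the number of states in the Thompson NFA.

12

Building bottom-up:
Each of the 5 symbol leaves contributes a 2-state fragment.
  qq : 4 states
  r | q | p | qq : 12 states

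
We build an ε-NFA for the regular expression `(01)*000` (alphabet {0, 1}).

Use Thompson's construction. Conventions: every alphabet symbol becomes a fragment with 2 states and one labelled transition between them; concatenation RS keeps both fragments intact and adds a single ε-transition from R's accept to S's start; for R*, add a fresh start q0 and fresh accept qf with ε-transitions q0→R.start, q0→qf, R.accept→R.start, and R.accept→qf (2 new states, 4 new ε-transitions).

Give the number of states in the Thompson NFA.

12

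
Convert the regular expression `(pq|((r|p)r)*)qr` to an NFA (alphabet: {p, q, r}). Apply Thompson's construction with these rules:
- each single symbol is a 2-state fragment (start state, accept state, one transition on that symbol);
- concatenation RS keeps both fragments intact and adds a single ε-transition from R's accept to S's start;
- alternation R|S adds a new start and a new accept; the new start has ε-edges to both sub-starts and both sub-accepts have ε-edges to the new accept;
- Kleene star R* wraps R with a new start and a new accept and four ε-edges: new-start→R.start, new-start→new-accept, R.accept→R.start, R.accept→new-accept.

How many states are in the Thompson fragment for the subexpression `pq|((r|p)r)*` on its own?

16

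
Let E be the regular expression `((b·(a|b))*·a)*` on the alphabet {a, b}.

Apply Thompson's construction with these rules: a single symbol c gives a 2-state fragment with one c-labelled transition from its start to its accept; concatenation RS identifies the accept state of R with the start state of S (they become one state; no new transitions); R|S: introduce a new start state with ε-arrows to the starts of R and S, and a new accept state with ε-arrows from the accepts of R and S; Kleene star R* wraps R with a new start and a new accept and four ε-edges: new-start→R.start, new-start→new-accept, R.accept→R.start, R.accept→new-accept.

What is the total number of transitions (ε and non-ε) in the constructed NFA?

Building bottom-up:
Each of the 4 symbol leaves contributes 1 transition (1 symbol, 0 ε).
  a|b = 6 transitions (2 symbol, 4 ε)
  b·(a|b) = 7 transitions (3 symbol, 4 ε)
  (b·(a|b))* = 11 transitions (3 symbol, 8 ε)
  (b·(a|b))*·a = 12 transitions (4 symbol, 8 ε)
  ((b·(a|b))*·a)* = 16 transitions (4 symbol, 12 ε)

16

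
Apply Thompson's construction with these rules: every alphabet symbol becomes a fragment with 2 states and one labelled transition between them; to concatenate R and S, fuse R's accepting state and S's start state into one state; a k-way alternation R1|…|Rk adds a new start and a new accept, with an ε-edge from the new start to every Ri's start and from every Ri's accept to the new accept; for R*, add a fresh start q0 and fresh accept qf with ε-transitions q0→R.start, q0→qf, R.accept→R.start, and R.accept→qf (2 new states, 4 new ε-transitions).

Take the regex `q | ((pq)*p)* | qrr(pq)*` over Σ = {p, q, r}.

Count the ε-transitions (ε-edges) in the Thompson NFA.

18

Per subexpression:
Each of the 9 symbol leaves contributes 0 ε-transitions.
  pq → 0 ε-transitions
  (pq)* → 4 ε-transitions
  (pq)*p → 4 ε-transitions
  ((pq)*p)* → 8 ε-transitions
  pq → 0 ε-transitions
  (pq)* → 4 ε-transitions
  qrr(pq)* → 4 ε-transitions
  q | ((pq)*p)* | qrr(pq)* → 18 ε-transitions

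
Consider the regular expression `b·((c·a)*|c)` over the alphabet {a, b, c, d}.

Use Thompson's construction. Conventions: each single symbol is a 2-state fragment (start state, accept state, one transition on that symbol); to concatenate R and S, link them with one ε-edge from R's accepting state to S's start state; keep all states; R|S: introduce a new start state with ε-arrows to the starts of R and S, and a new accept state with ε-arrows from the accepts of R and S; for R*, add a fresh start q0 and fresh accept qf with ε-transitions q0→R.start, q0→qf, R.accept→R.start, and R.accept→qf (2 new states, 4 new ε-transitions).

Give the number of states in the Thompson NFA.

Building bottom-up:
Each of the 4 symbol leaves contributes a 2-state fragment.
  c·a : 4 states
  (c·a)* : 6 states
  (c·a)*|c : 10 states
  b·((c·a)*|c) : 12 states

12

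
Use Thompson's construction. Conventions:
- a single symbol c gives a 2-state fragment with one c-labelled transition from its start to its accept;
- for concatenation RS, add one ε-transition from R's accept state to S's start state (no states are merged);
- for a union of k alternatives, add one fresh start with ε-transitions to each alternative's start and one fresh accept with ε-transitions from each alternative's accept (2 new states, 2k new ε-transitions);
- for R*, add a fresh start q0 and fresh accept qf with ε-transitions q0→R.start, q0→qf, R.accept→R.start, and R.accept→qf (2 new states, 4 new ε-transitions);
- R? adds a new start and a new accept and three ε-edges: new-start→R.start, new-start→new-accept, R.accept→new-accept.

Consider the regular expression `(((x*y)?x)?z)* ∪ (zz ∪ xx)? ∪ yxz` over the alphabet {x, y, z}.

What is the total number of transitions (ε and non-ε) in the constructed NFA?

45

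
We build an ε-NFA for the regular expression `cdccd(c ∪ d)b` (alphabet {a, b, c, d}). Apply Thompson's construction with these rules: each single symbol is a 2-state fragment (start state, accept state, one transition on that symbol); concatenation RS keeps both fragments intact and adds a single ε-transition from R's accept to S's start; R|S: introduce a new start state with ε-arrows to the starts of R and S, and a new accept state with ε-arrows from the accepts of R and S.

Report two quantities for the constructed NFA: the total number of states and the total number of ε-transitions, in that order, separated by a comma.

Building bottom-up:
Each of the 8 symbol leaves contributes 2 states and 0 ε-transitions.
  c ∪ d = 6 states, 4 ε-transitions
  cdccd(c ∪ d)b = 18 states, 10 ε-transitions

18, 10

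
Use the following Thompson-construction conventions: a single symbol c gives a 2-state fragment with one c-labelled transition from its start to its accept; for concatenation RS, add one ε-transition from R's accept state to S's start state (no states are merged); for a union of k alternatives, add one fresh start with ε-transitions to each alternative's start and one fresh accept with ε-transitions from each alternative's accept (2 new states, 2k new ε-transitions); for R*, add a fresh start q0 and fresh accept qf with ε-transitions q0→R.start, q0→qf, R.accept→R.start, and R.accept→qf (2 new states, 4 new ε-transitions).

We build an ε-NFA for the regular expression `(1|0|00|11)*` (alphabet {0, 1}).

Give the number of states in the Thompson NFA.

16

Recursing over subexpressions:
Each of the 6 symbol leaves contributes a 2-state fragment.
  00 : 4 states
  11 : 4 states
  1|0|00|11 : 14 states
  (1|0|00|11)* : 16 states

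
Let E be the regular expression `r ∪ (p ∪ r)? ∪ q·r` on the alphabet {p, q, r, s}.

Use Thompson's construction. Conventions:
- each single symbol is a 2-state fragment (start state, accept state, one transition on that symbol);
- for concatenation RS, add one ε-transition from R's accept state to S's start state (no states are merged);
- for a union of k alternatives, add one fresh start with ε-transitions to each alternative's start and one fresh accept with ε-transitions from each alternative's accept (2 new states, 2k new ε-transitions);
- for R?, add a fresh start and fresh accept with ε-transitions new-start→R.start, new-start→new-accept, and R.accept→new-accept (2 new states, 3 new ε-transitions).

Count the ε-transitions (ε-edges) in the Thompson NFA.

Building bottom-up:
Each of the 5 symbol leaves contributes 0 ε-transitions.
  p ∪ r — 4 ε-transitions
  (p ∪ r)? — 7 ε-transitions
  q·r — 1 ε-transition
  r ∪ (p ∪ r)? ∪ q·r — 14 ε-transitions

14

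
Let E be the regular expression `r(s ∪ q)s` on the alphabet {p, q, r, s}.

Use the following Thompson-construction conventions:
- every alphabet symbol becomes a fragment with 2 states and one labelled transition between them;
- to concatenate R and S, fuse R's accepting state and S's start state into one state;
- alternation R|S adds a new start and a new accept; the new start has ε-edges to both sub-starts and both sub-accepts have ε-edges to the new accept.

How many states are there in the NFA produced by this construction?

Recursing over subexpressions:
Each of the 4 symbol leaves contributes a 2-state fragment.
  s ∪ q : 6 states
  r(s ∪ q)s : 8 states

8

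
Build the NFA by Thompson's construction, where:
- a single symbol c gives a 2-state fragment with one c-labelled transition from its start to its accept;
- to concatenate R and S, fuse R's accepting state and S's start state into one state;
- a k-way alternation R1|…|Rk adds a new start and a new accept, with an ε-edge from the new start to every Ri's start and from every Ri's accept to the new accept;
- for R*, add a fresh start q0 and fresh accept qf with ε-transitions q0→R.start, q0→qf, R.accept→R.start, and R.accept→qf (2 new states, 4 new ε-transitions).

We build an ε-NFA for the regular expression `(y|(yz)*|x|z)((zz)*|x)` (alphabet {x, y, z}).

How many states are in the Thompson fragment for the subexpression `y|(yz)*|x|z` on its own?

13

Fragment for `y|(yz)*|x|z`:
Each of the 5 symbol leaves contributes a 2-state fragment.
  yz → 3 states
  (yz)* → 5 states
  y|(yz)*|x|z → 13 states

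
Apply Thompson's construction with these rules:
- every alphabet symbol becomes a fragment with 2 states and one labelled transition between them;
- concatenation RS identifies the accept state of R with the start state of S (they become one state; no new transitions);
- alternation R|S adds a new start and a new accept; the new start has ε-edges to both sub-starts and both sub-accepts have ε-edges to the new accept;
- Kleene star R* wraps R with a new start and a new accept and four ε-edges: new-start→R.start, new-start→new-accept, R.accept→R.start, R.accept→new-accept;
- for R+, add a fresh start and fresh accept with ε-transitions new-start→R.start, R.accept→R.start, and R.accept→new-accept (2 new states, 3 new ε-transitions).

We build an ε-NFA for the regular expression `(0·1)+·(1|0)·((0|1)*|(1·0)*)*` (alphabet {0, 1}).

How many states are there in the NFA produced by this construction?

26

Bottom-up over the parse tree:
Each of the 8 symbol leaves contributes a 2-state fragment.
  0·1 — 3 states
  (0·1)+ — 5 states
  1|0 — 6 states
  0|1 — 6 states
  (0|1)* — 8 states
  1·0 — 3 states
  (1·0)* — 5 states
  (0|1)*|(1·0)* — 15 states
  ((0|1)*|(1·0)*)* — 17 states
  (0·1)+·(1|0)·((0|1)*|(1·0)*)* — 26 states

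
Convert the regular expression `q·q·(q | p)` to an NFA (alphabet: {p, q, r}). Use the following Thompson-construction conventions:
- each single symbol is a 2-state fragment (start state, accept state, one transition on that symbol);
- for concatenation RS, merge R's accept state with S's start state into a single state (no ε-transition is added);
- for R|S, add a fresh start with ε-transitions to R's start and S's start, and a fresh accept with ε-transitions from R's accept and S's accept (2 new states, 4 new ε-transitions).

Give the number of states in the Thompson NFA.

8

Recursing over subexpressions:
Each of the 4 symbol leaves contributes a 2-state fragment.
  q | p : 6 states
  q·q·(q | p) : 8 states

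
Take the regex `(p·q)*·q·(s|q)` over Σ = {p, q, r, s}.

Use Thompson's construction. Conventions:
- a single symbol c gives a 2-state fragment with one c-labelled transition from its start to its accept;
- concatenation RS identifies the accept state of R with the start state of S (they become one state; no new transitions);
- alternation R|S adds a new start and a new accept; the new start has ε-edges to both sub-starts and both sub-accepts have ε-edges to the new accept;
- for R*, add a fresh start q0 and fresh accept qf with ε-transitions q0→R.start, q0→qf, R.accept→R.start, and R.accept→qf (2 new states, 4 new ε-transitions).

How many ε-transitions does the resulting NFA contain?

8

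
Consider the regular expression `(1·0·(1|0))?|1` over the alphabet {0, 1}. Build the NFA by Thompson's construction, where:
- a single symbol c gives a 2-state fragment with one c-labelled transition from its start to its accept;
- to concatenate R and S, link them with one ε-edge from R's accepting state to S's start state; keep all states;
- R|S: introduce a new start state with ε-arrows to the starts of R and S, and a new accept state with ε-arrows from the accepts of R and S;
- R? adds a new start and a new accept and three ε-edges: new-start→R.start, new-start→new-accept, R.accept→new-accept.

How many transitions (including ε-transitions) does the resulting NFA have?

18

Building bottom-up:
Each of the 5 symbol leaves contributes 1 transition (1 symbol, 0 ε).
  1|0 → 6 transitions (2 symbol, 4 ε)
  1·0·(1|0) → 10 transitions (4 symbol, 6 ε)
  (1·0·(1|0))? → 13 transitions (4 symbol, 9 ε)
  (1·0·(1|0))?|1 → 18 transitions (5 symbol, 13 ε)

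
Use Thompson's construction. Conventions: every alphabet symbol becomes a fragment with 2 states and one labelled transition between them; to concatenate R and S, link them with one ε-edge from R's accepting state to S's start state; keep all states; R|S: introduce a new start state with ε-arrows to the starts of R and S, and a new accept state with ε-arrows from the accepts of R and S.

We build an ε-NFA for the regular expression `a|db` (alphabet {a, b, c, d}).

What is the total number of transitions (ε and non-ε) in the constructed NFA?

Per subexpression:
Each of the 3 symbol leaves contributes 1 transition (1 symbol, 0 ε).
  db — 3 transitions (2 symbol, 1 ε)
  a|db — 8 transitions (3 symbol, 5 ε)

8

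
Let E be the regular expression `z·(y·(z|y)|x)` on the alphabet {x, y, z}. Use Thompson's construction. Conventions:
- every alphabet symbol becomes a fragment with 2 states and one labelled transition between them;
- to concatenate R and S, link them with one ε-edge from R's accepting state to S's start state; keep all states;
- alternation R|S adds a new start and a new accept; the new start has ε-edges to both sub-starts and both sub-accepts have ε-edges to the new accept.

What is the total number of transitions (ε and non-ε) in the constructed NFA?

15

Building bottom-up:
Each of the 5 symbol leaves contributes 1 transition (1 symbol, 0 ε).
  z|y : 6 transitions (2 symbol, 4 ε)
  y·(z|y) : 8 transitions (3 symbol, 5 ε)
  y·(z|y)|x : 13 transitions (4 symbol, 9 ε)
  z·(y·(z|y)|x) : 15 transitions (5 symbol, 10 ε)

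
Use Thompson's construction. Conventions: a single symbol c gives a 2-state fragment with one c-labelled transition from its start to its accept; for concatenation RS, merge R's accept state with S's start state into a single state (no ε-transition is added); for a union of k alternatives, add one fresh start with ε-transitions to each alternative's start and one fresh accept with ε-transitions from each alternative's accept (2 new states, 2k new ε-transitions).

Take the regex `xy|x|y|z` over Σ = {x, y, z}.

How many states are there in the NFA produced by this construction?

Recursing over subexpressions:
Each of the 5 symbol leaves contributes a 2-state fragment.
  xy : 3 states
  xy|x|y|z : 11 states

11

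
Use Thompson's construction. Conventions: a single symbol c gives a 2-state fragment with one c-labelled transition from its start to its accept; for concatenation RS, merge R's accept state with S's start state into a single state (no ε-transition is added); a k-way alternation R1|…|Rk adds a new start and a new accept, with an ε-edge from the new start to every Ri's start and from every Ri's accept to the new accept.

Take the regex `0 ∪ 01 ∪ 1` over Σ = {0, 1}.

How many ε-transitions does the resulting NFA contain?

6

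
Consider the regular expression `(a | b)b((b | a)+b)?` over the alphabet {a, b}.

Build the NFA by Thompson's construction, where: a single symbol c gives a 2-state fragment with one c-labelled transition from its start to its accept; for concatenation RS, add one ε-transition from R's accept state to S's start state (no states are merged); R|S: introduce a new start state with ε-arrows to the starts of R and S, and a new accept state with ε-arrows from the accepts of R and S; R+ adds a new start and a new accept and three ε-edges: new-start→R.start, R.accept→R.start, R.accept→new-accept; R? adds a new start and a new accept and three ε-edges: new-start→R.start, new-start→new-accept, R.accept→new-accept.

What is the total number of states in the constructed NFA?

20

Bottom-up over the parse tree:
Each of the 6 symbol leaves contributes a 2-state fragment.
  a | b : 6 states
  b | a : 6 states
  (b | a)+ : 8 states
  (b | a)+b : 10 states
  ((b | a)+b)? : 12 states
  (a | b)b((b | a)+b)? : 20 states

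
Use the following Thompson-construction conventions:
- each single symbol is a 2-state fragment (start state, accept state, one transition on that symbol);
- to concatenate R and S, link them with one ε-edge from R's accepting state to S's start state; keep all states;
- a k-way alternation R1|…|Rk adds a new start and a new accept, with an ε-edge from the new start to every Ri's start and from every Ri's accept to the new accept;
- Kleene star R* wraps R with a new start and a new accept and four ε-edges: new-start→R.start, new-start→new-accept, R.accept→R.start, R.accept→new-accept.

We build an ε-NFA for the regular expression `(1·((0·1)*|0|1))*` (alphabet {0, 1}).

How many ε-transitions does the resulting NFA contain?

Per subexpression:
Each of the 5 symbol leaves contributes 0 ε-transitions.
  0·1 = 1 ε-transition
  (0·1)* = 5 ε-transitions
  (0·1)*|0|1 = 11 ε-transitions
  1·((0·1)*|0|1) = 12 ε-transitions
  (1·((0·1)*|0|1))* = 16 ε-transitions

16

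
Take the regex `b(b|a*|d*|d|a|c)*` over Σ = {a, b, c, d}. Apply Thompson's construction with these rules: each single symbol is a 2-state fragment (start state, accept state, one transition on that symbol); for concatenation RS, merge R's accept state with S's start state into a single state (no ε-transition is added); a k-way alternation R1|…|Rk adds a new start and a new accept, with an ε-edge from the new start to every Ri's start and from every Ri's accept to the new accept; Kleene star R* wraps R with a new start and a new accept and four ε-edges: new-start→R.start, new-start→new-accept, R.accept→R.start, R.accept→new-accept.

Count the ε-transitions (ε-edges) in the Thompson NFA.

24

Building bottom-up:
Each of the 7 symbol leaves contributes 0 ε-transitions.
  a* = 4 ε-transitions
  d* = 4 ε-transitions
  b|a*|d*|d|a|c = 20 ε-transitions
  (b|a*|d*|d|a|c)* = 24 ε-transitions
  b(b|a*|d*|d|a|c)* = 24 ε-transitions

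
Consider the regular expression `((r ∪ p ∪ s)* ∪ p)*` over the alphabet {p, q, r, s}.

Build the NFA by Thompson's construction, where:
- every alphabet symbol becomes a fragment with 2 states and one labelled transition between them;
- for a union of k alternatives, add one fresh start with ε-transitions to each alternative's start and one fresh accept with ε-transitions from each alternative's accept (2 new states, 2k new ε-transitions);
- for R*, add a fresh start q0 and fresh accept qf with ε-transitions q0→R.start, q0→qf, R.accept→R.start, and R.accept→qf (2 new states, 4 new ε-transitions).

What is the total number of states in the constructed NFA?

16

By structural recursion:
Each of the 4 symbol leaves contributes a 2-state fragment.
  r ∪ p ∪ s = 8 states
  (r ∪ p ∪ s)* = 10 states
  (r ∪ p ∪ s)* ∪ p = 14 states
  ((r ∪ p ∪ s)* ∪ p)* = 16 states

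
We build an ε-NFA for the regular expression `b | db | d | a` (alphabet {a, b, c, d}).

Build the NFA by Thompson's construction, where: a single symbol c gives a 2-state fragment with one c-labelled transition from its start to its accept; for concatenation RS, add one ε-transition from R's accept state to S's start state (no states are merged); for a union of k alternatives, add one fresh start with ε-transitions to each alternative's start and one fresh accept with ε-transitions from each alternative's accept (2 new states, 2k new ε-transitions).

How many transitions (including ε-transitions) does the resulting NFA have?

By structural recursion:
Each of the 5 symbol leaves contributes 1 transition (1 symbol, 0 ε).
  db = 3 transitions (2 symbol, 1 ε)
  b | db | d | a = 14 transitions (5 symbol, 9 ε)

14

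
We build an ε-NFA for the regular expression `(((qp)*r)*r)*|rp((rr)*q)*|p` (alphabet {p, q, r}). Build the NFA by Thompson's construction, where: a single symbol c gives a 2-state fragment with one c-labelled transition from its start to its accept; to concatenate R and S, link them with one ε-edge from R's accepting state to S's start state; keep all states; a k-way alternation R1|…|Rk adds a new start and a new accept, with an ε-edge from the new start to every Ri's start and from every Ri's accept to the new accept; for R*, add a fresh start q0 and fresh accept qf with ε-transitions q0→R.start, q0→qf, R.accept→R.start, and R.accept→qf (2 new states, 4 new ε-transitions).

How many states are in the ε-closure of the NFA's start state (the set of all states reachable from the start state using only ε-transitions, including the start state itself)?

13

Compute the ε-closure size of each fragment's start state recursively; a symbol fragment's start has no outgoing ε-edge, so its closure is just itself (size 1).
  qp → C equals the left operand's closure size = 1 (its accept is not ε-reachable, so the closure stops there)
  (qp)* → C = 1 (new start) + 1 (body) + 1 (new accept) = 3
  (qp)*r → C = 3 + 1 = 4 (closure spills across the concat boundary because the left factor accepts ε)
  ((qp)*r)* → C = 1 (new start) + 4 (body) + 1 (new accept) = 6
  ((qp)*r)*r → the left operand accepts ε, so the closure extends into the next operand (via the concat ε-link); C = 6 + 1 = 7
  (((qp)*r)*r)* → new start has ε-edges to the inner start and to the new accept, so C = 2 + 7 = 9
  rr → C equals the left operand's closure size = 1 (its accept is not ε-reachable, so the closure stops there)
  (rr)* → C = 1 (new start) + 1 (body) + 1 (new accept) = 3
  (rr)*q → C = 3 + 1 = 4 (closure spills across the concat boundary because the left factor accepts ε)
  ((rr)*q)* → C = 1 (new start) + 4 (body) + 1 (new accept) = 6
  rp((rr)*q)* → C equals the left operand's closure size = 1 (its accept is not ε-reachable, so the closure stops there)
  (((qp)*r)*r)*|rp((rr)*q)*|p → C = 1 (new start) + (9 + 1 + 1) + 1 (new accept, since some branch ε-reaches its own accept) = 13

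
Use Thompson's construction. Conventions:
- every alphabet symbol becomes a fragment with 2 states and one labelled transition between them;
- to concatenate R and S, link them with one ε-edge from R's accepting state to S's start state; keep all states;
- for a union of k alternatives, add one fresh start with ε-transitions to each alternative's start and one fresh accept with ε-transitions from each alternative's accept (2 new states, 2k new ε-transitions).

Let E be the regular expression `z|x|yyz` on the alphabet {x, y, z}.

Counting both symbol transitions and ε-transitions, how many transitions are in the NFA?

Recursing over subexpressions:
Each of the 5 symbol leaves contributes 1 transition (1 symbol, 0 ε).
  yyz : 5 transitions (3 symbol, 2 ε)
  z|x|yyz : 13 transitions (5 symbol, 8 ε)

13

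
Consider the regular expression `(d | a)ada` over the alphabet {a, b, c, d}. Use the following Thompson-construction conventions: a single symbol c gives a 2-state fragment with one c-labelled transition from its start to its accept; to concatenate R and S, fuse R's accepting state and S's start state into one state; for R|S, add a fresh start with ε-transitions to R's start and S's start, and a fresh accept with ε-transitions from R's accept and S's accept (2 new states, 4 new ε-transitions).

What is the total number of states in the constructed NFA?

Bottom-up over the parse tree:
Each of the 5 symbol leaves contributes a 2-state fragment.
  d | a = 6 states
  (d | a)ada = 9 states

9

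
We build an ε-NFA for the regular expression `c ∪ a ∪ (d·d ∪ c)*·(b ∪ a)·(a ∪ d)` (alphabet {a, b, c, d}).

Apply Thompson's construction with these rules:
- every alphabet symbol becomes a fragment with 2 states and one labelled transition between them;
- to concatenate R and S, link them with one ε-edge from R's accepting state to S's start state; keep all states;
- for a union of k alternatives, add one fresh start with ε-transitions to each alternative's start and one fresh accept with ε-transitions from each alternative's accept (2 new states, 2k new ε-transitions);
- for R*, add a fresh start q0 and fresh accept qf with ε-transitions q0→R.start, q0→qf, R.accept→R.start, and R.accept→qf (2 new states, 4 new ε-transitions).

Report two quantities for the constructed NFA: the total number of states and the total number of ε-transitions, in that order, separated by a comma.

28, 25

Bottom-up over the parse tree:
Each of the 9 symbol leaves contributes 2 states and 0 ε-transitions.
  d·d → 4 states, 1 ε-transition
  d·d ∪ c → 8 states, 5 ε-transitions
  (d·d ∪ c)* → 10 states, 9 ε-transitions
  b ∪ a → 6 states, 4 ε-transitions
  a ∪ d → 6 states, 4 ε-transitions
  (d·d ∪ c)*·(b ∪ a)·(a ∪ d) → 22 states, 19 ε-transitions
  c ∪ a ∪ (d·d ∪ c)*·(b ∪ a)·(a ∪ d) → 28 states, 25 ε-transitions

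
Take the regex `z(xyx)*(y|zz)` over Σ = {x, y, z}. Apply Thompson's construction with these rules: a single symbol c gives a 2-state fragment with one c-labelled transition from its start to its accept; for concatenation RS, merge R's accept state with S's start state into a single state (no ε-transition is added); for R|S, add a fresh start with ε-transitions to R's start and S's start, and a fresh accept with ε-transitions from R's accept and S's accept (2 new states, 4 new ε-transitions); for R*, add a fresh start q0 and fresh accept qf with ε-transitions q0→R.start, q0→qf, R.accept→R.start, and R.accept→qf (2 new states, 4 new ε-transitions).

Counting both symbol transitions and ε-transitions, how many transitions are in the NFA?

Bottom-up over the parse tree:
Each of the 7 symbol leaves contributes 1 transition (1 symbol, 0 ε).
  xyx = 3 transitions (3 symbol, 0 ε)
  (xyx)* = 7 transitions (3 symbol, 4 ε)
  zz = 2 transitions (2 symbol, 0 ε)
  y|zz = 7 transitions (3 symbol, 4 ε)
  z(xyx)*(y|zz) = 15 transitions (7 symbol, 8 ε)

15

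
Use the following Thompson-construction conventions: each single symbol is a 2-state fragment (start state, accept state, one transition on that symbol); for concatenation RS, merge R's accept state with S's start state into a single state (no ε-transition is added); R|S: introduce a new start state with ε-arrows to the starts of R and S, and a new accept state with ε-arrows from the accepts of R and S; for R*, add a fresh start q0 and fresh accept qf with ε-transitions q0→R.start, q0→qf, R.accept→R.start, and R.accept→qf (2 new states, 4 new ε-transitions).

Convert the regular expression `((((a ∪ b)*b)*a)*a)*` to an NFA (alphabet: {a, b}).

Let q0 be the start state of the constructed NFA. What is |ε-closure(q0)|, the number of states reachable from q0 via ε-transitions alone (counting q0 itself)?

11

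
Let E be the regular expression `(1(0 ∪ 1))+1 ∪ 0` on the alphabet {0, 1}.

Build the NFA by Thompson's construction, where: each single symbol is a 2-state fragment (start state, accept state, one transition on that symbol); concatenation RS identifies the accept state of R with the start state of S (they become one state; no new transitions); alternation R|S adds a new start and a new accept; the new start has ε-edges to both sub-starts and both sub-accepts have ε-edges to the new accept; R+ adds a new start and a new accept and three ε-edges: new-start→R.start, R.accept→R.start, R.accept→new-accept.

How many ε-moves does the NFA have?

Building bottom-up:
Each of the 5 symbol leaves contributes 0 ε-transitions.
  0 ∪ 1 → 4 ε-transitions
  1(0 ∪ 1) → 4 ε-transitions
  (1(0 ∪ 1))+ → 7 ε-transitions
  (1(0 ∪ 1))+1 → 7 ε-transitions
  (1(0 ∪ 1))+1 ∪ 0 → 11 ε-transitions

11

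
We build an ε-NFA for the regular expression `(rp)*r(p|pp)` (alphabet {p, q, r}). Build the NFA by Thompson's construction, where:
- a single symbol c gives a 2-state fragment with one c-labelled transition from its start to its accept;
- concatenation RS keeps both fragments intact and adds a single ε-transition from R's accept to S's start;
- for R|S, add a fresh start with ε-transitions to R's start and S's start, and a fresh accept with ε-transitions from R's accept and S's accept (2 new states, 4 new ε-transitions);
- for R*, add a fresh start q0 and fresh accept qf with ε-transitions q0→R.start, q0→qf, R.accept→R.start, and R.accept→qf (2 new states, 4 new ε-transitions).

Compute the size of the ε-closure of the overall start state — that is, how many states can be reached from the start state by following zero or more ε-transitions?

Work bottom-up. For each fragment F, track |ε-closure(F.start)| and whether F's accept lies in that closure (i.e. whether F accepts ε). A single-symbol fragment has closure size 1 and does not accept ε.
  rp → same as the first factor's closure: |ε-closure| = 1
  (rp)* → the star's fresh start ε-reaches both the body's start and the fresh accept: |ε-closure| = 2 + 1 = 3
  pp → |ε-closure| equals the left operand's closure size = 1 (its accept is not ε-reachable, so the closure stops there)
  p|pp → |ε-closure| = 1 + 1 + 1 = 3 (the new accept is not ε-reachable since no branch accepts ε)
  (rp)*r(p|pp) → |ε-closure| = 3 + 1 = 4 (closure spills across the concat boundary because the left factor accepts ε)

4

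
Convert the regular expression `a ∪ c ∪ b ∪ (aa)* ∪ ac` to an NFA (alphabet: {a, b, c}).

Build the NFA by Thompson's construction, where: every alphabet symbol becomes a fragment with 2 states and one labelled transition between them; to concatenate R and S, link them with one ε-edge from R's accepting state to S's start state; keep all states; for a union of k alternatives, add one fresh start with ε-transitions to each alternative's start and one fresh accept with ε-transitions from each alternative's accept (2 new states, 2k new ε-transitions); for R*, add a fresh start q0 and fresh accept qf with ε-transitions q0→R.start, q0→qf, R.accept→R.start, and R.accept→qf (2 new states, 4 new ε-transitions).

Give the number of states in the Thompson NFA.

18

Recursing over subexpressions:
Each of the 7 symbol leaves contributes a 2-state fragment.
  aa → 4 states
  (aa)* → 6 states
  ac → 4 states
  a ∪ c ∪ b ∪ (aa)* ∪ ac → 18 states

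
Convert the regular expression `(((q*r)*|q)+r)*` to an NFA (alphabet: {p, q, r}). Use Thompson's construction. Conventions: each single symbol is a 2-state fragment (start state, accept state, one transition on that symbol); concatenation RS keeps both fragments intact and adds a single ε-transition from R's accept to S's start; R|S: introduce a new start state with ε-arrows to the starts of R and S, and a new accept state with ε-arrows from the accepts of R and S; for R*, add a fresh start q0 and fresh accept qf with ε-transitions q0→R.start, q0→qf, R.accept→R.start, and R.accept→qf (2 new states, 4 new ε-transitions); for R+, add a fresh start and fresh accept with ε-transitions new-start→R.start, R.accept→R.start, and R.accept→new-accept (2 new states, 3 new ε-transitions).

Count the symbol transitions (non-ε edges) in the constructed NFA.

Building bottom-up:
Each of the 4 symbol leaves contributes exactly 1 symbol transition.
  q* — 1 symbol transition
  q*r — 2 symbol transitions
  (q*r)* — 2 symbol transitions
  (q*r)*|q — 3 symbol transitions
  ((q*r)*|q)+ — 3 symbol transitions
  ((q*r)*|q)+r — 4 symbol transitions
  (((q*r)*|q)+r)* — 4 symbol transitions

4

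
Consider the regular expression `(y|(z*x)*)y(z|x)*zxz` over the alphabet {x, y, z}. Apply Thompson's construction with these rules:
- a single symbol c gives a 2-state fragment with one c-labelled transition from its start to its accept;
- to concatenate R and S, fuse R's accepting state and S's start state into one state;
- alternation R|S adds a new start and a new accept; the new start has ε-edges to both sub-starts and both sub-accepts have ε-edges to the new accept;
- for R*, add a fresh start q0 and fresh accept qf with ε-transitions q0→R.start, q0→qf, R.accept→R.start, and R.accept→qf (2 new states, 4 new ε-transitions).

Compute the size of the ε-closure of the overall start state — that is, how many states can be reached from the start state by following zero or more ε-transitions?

8

Let C(F) = |ε-closure(F.start)| within fragment F, and note whether F accepts ε. Symbol fragments have C = 1 and do not accept ε. Then:
  z* → |ε-closure| = 1 (new start) + 1 (body) + 1 (new accept) = 3
  z*x → the left operand accepts ε, so the closure extends into the next operand (the shared merged state is already counted); |ε-closure| = 3 + (1−1) = 3
  (z*x)* → |ε-closure| = 1 (new start) + 3 (body) + 1 (new accept) = 5
  y|(z*x)* → new start ε-reaches every alternative's start; at least one alternative accepts ε, so the union's new accept is reached too: |ε-closure| = 1 + 1 + 5 + 1 = 8
  z|x → new start ε-reaches every alternative's start; none of them accept ε, so the new accept is not reached: |ε-closure| = 1 + 1 + 1 = 3
  (z|x)* → new start has ε-edges to the inner start and to the new accept, so |ε-closure| = 2 + 3 = 5
  (y|(z*x)*)y(z|x)*zxz → |ε-closure| = 8 + (1−1) = 8 (closure spills across the concat boundary because the left factor accepts ε)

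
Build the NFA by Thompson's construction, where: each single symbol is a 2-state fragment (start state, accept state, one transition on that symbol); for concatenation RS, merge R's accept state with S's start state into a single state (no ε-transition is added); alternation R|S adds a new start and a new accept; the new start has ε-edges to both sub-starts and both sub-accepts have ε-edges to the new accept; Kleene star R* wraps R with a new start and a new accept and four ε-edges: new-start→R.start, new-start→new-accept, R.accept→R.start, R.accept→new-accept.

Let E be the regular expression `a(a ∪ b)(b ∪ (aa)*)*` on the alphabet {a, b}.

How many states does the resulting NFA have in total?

17

By structural recursion:
Each of the 6 symbol leaves contributes a 2-state fragment.
  a ∪ b : 6 states
  aa : 3 states
  (aa)* : 5 states
  b ∪ (aa)* : 9 states
  (b ∪ (aa)*)* : 11 states
  a(a ∪ b)(b ∪ (aa)*)* : 17 states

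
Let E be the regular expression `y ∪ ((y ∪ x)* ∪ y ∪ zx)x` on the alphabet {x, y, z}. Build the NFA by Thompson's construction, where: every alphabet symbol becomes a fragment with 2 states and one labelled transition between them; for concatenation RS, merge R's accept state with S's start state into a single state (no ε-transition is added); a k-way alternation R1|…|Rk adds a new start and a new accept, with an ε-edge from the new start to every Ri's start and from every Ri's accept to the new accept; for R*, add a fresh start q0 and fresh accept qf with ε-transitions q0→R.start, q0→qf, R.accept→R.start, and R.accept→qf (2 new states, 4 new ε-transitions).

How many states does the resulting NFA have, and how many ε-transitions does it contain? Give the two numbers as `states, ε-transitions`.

By structural recursion:
Each of the 7 symbol leaves contributes 2 states and 0 ε-transitions.
  y ∪ x → 6 states, 4 ε-transitions
  (y ∪ x)* → 8 states, 8 ε-transitions
  zx → 3 states, 0 ε-transitions
  (y ∪ x)* ∪ y ∪ zx → 15 states, 14 ε-transitions
  ((y ∪ x)* ∪ y ∪ zx)x → 16 states, 14 ε-transitions
  y ∪ ((y ∪ x)* ∪ y ∪ zx)x → 20 states, 18 ε-transitions

20, 18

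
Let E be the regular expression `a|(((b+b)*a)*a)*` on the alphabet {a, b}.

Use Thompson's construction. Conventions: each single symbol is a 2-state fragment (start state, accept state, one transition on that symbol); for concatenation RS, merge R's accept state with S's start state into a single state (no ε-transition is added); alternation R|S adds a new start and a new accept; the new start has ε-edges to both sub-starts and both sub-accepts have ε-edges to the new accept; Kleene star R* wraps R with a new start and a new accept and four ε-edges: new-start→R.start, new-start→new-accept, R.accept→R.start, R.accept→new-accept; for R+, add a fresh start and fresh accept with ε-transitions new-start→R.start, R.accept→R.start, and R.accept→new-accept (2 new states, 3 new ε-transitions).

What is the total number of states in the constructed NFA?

17

Recursing over subexpressions:
Each of the 5 symbol leaves contributes a 2-state fragment.
  b+ : 4 states
  b+b : 5 states
  (b+b)* : 7 states
  (b+b)*a : 8 states
  ((b+b)*a)* : 10 states
  ((b+b)*a)*a : 11 states
  (((b+b)*a)*a)* : 13 states
  a|(((b+b)*a)*a)* : 17 states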